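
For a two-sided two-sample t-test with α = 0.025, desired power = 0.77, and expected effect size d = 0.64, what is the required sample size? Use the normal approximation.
n = 44 per group

Sample size formula (two-sample t-test, normal approximation):
n = 2 · ((z_{α/2} + z_β) / d)²

z_{α/2} = 2.241 (for α = 0.025, two-sided)
z_β = 0.739 (for power = 0.77)
d = 0.64

n = 2 · ((2.241 + 0.739) / 0.64)²
n = 2 · (4.656)²
n ≈ 43.36
Round up to the next whole number: n = 44 per group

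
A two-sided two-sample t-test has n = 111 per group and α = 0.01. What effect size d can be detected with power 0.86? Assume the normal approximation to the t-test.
d ≈ 0.49

Minimum detectable effect (two-sample t-test, normal approximation):
d = (z_{α/2} + z_β) / √(n/2)
d = (2.576 + 1.080) / √(111/2)
d = 3.656 / 7.450
d ≈ 0.49

By Cohen's convention (0.2 small / 0.5 medium / 0.8 large): small effect.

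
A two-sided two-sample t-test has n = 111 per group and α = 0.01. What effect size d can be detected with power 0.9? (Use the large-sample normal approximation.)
d ≈ 0.52

Minimum detectable effect (two-sample t-test, normal approximation):
d = (z_{α/2} + z_β) / √(n/2)
d = (2.576 + 1.282) / √(111/2)
d = 3.857 / 7.450
d ≈ 0.52

By Cohen's convention (0.2 small / 0.5 medium / 0.8 large): medium effect.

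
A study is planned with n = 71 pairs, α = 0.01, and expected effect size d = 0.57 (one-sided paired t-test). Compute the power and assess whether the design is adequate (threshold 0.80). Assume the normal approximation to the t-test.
Power ≈ 0.99; the study is adequately powered (power ≥ 0.80)

Power calculation (paired t-test, normal approximation):
z_β = d · √n - z_α
z_β = 0.57 · √71 - 2.326
z_β = 0.57 · 8.426 - 2.326
z_β = 2.477

Power = Φ(z_β) = Φ(2.477) ≈ 0.993

Effect size d = 0.57 is medium by Cohen's convention (0.2/0.5/0.8).

Threshold: power ≥ 0.80 is conventionally adequate.
Power ≈ 0.99 → the study is adequately powered (power ≥ 0.80).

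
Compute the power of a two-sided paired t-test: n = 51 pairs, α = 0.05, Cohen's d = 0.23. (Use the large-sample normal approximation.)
Power ≈ 0.38

Power calculation (paired t-test, normal approximation):
z_β = d · √n - z_{α/2}
z_β = 0.23 · √51 - 1.960
z_β = 0.23 · 7.141 - 1.960
z_β = -0.317

Power = Φ(z_β) = Φ(-0.317) ≈ 0.375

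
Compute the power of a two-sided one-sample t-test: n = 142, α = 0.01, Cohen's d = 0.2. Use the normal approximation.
Power ≈ 0.42

Power calculation (one-sample t-test, normal approximation):
z_β = d · √n - z_{α/2}
z_β = 0.2 · √142 - 2.576
z_β = 0.2 · 11.916 - 2.576
z_β = -0.193

Power = Φ(z_β) = Φ(-0.193) ≈ 0.424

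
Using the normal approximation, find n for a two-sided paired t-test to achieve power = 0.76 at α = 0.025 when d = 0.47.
n = 40 pairs

Sample size formula (paired t-test, normal approximation):
n = ((z_{α/2} + z_β) / d)²

z_{α/2} = 2.241 (for α = 0.025, two-sided)
z_β = 0.706 (for power = 0.76)
d = 0.47

n = ((2.241 + 0.706) / 0.47)²
n = (6.270)²
n ≈ 39.31
Round up to the next whole number: n = 40 pairs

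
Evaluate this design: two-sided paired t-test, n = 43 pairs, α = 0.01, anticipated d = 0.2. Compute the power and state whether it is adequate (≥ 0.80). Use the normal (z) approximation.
Power ≈ 0.10; the study is underpowered (power < 0.80)

Power calculation (paired t-test, normal approximation):
z_β = d · √n - z_{α/2}
z_β = 0.2 · √43 - 2.576
z_β = 0.2 · 6.557 - 2.576
z_β = -1.264

Power = Φ(z_β) = Φ(-1.264) ≈ 0.103

Effect size d = 0.2 is small by Cohen's convention (0.2/0.5/0.8).

Threshold: power ≥ 0.80 is conventionally adequate.
Power ≈ 0.10 → the study is underpowered (power < 0.80).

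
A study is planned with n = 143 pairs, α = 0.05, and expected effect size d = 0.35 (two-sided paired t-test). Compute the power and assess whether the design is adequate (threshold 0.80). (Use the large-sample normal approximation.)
Power ≈ 0.99; the study is adequately powered (power ≥ 0.80)

Power calculation (paired t-test, normal approximation):
z_β = d · √n - z_{α/2}
z_β = 0.35 · √143 - 1.960
z_β = 0.35 · 11.958 - 1.960
z_β = 2.225

Power = Φ(z_β) = Φ(2.225) ≈ 0.987

Effect size d = 0.35 is small by Cohen's convention (0.2/0.5/0.8).

Threshold: power ≥ 0.80 is conventionally adequate.
Power ≈ 0.99 → the study is adequately powered (power ≥ 0.80).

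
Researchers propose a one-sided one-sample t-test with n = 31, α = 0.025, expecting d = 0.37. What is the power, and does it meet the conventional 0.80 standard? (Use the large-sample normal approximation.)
Power ≈ 0.54; the study is underpowered (power < 0.80)

Power calculation (one-sample t-test, normal approximation):
z_β = d · √n - z_α
z_β = 0.37 · √31 - 1.960
z_β = 0.37 · 5.568 - 1.960
z_β = 0.100

Power = Φ(z_β) = Φ(0.100) ≈ 0.540

Effect size d = 0.37 is small by Cohen's convention (0.2/0.5/0.8).

Threshold: power ≥ 0.80 is conventionally adequate.
Power ≈ 0.54 → the study is underpowered (power < 0.80).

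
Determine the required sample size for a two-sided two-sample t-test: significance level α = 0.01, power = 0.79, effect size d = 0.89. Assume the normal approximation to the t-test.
n = 29 per group

Sample size formula (two-sample t-test, normal approximation):
n = 2 · ((z_{α/2} + z_β) / d)²

z_{α/2} = 2.576 (for α = 0.01, two-sided)
z_β = 0.806 (for power = 0.79)
d = 0.89

n = 2 · ((2.576 + 0.806) / 0.89)²
n = 2 · (3.800)²
n ≈ 28.88
Round up to the next whole number: n = 29 per group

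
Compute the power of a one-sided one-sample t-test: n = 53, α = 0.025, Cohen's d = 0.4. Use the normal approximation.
Power ≈ 0.83

Power calculation (one-sample t-test, normal approximation):
z_β = d · √n - z_α
z_β = 0.4 · √53 - 1.960
z_β = 0.4 · 7.280 - 1.960
z_β = 0.952

Power = Φ(z_β) = Φ(0.952) ≈ 0.829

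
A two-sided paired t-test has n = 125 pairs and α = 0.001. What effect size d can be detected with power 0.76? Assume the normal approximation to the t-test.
d ≈ 0.36

Minimum detectable effect (paired t-test, normal approximation):
d = (z_{α/2} + z_β) / √n
d = (3.291 + 0.706) / √125
d = 3.997 / 11.180
d ≈ 0.36

By Cohen's convention (0.2 small / 0.5 medium / 0.8 large): small effect.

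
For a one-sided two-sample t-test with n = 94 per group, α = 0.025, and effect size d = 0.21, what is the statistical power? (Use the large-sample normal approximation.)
Power ≈ 0.30

Power calculation (two-sample t-test, normal approximation):
z_β = d · √(n/2) - z_α
z_β = 0.21 · √(94/2) - 1.960
z_β = 0.21 · 6.856 - 1.960
z_β = -0.520

Power = Φ(z_β) = Φ(-0.520) ≈ 0.301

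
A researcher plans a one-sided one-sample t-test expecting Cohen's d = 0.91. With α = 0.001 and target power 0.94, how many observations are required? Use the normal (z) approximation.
n = 27

Sample size formula (one-sample t-test, normal approximation):
n = ((z_α + z_β) / d)²

z_α = 3.090 (for α = 0.001, one-sided)
z_β = 1.555 (for power = 0.94)
d = 0.91

n = ((3.090 + 1.555) / 0.91)²
n = (5.104)²
n ≈ 26.05
Round up to the next whole number: n = 27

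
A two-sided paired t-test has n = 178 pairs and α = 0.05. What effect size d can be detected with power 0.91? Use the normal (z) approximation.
d ≈ 0.25

Minimum detectable effect (paired t-test, normal approximation):
d = (z_{α/2} + z_β) / √n
d = (1.960 + 1.341) / √178
d = 3.301 / 13.342
d ≈ 0.25

By Cohen's convention (0.2 small / 0.5 medium / 0.8 large): small effect.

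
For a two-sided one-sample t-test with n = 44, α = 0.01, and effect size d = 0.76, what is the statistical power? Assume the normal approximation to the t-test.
Power ≈ 0.99

Power calculation (one-sample t-test, normal approximation):
z_β = d · √n - z_{α/2}
z_β = 0.76 · √44 - 2.576
z_β = 0.76 · 6.633 - 2.576
z_β = 2.465

Power = Φ(z_β) = Φ(2.465) ≈ 0.993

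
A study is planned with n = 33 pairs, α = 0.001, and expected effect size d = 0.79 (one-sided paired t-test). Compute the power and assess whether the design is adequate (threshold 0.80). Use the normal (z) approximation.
Power ≈ 0.93; the study is adequately powered (power ≥ 0.80)

Power calculation (paired t-test, normal approximation):
z_β = d · √n - z_α
z_β = 0.79 · √33 - 3.090
z_β = 0.79 · 5.745 - 3.090
z_β = 1.448

Power = Φ(z_β) = Φ(1.448) ≈ 0.926

Effect size d = 0.79 is medium by Cohen's convention (0.2/0.5/0.8).

Threshold: power ≥ 0.80 is conventionally adequate.
Power ≈ 0.93 → the study is adequately powered (power ≥ 0.80).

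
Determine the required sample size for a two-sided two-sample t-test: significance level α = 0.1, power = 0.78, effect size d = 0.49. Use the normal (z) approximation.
n = 49 per group

Sample size formula (two-sample t-test, normal approximation):
n = 2 · ((z_{α/2} + z_β) / d)²

z_{α/2} = 1.645 (for α = 0.1, two-sided)
z_β = 0.772 (for power = 0.78)
d = 0.49

n = 2 · ((1.645 + 0.772) / 0.49)²
n = 2 · (4.933)²
n ≈ 48.67
Round up to the next whole number: n = 49 per group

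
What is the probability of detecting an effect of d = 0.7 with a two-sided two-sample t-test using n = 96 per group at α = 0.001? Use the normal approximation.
Power ≈ 0.94

Power calculation (two-sample t-test, normal approximation):
z_β = d · √(n/2) - z_{α/2}
z_β = 0.7 · √(96/2) - 3.291
z_β = 0.7 · 6.928 - 3.291
z_β = 1.559

Power = Φ(z_β) = Φ(1.559) ≈ 0.941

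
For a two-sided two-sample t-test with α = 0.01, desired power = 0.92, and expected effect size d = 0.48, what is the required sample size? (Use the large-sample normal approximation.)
n = 138 per group

Sample size formula (two-sample t-test, normal approximation):
n = 2 · ((z_{α/2} + z_β) / d)²

z_{α/2} = 2.576 (for α = 0.01, two-sided)
z_β = 1.405 (for power = 0.92)
d = 0.48

n = 2 · ((2.576 + 1.405) / 0.48)²
n = 2 · (8.294)²
n ≈ 137.58
Round up to the next whole number: n = 138 per group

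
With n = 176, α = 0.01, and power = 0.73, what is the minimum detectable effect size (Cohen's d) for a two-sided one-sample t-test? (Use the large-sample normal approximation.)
d ≈ 0.24

Minimum detectable effect (one-sample t-test, normal approximation):
d = (z_{α/2} + z_β) / √n
d = (2.576 + 0.613) / √176
d = 3.189 / 13.266
d ≈ 0.24

By Cohen's convention (0.2 small / 0.5 medium / 0.8 large): small effect.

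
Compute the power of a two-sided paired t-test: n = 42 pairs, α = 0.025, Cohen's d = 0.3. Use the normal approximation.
Power ≈ 0.38

Power calculation (paired t-test, normal approximation):
z_β = d · √n - z_{α/2}
z_β = 0.3 · √42 - 2.241
z_β = 0.3 · 6.481 - 2.241
z_β = -0.297

Power = Φ(z_β) = Φ(-0.297) ≈ 0.383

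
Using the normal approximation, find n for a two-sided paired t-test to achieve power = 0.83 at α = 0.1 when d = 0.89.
n = 9 pairs

Sample size formula (paired t-test, normal approximation):
n = ((z_{α/2} + z_β) / d)²

z_{α/2} = 1.645 (for α = 0.1, two-sided)
z_β = 0.954 (for power = 0.83)
d = 0.89

n = ((1.645 + 0.954) / 0.89)²
n = (2.920)²
n ≈ 8.53
Round up to the next whole number: n = 9 pairs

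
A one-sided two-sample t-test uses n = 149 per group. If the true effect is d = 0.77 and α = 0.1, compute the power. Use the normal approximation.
Power ≈ 1.00

Power calculation (two-sample t-test, normal approximation):
z_β = d · √(n/2) - z_α
z_β = 0.77 · √(149/2) - 1.282
z_β = 0.77 · 8.631 - 1.282
z_β = 5.365

Power = Φ(z_β) = Φ(5.365) ≈ 1.000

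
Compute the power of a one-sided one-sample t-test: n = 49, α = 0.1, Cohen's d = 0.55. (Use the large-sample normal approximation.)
Power ≈ 0.99

Power calculation (one-sample t-test, normal approximation):
z_β = d · √n - z_α
z_β = 0.55 · √49 - 1.282
z_β = 0.55 · 7.000 - 1.282
z_β = 2.568

Power = Φ(z_β) = Φ(2.568) ≈ 0.995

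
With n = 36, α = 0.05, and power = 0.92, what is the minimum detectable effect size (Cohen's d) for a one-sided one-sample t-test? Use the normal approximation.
d ≈ 0.51

Minimum detectable effect (one-sample t-test, normal approximation):
d = (z_α + z_β) / √n
d = (1.645 + 1.405) / √36
d = 3.050 / 6.000
d ≈ 0.51

By Cohen's convention (0.2 small / 0.5 medium / 0.8 large): medium effect.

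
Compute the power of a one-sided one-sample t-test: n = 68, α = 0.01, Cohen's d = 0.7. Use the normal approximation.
Power ≈ 1.00

Power calculation (one-sample t-test, normal approximation):
z_β = d · √n - z_α
z_β = 0.7 · √68 - 2.326
z_β = 0.7 · 8.246 - 2.326
z_β = 3.446

Power = Φ(z_β) = Φ(3.446) ≈ 1.000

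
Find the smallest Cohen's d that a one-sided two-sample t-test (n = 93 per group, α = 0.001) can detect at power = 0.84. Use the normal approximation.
d ≈ 0.60

Minimum detectable effect (two-sample t-test, normal approximation):
d = (z_α + z_β) / √(n/2)
d = (3.090 + 0.994) / √(93/2)
d = 4.085 / 6.819
d ≈ 0.60

By Cohen's convention (0.2 small / 0.5 medium / 0.8 large): medium effect.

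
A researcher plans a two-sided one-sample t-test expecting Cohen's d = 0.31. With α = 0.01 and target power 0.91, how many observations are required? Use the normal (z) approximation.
n = 160

Sample size formula (one-sample t-test, normal approximation):
n = ((z_{α/2} + z_β) / d)²

z_{α/2} = 2.576 (for α = 0.01, two-sided)
z_β = 1.341 (for power = 0.91)
d = 0.31

n = ((2.576 + 1.341) / 0.31)²
n = (12.635)²
n ≈ 159.64
Round up to the next whole number: n = 160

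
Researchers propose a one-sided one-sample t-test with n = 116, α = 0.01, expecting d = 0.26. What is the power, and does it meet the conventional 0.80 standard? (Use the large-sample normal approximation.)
Power ≈ 0.68; the study is underpowered (power < 0.80)

Power calculation (one-sample t-test, normal approximation):
z_β = d · √n - z_α
z_β = 0.26 · √116 - 2.326
z_β = 0.26 · 10.770 - 2.326
z_β = 0.474

Power = Φ(z_β) = Φ(0.474) ≈ 0.682

Effect size d = 0.26 is small by Cohen's convention (0.2/0.5/0.8).

Threshold: power ≥ 0.80 is conventionally adequate.
Power ≈ 0.68 → the study is underpowered (power < 0.80).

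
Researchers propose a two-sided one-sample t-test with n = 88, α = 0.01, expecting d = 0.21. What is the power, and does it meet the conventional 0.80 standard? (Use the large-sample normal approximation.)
Power ≈ 0.27; the study is underpowered (power < 0.80)

Power calculation (one-sample t-test, normal approximation):
z_β = d · √n - z_{α/2}
z_β = 0.21 · √88 - 2.576
z_β = 0.21 · 9.381 - 2.576
z_β = -0.606

Power = Φ(z_β) = Φ(-0.606) ≈ 0.272

Effect size d = 0.21 is small by Cohen's convention (0.2/0.5/0.8).

Threshold: power ≥ 0.80 is conventionally adequate.
Power ≈ 0.27 → the study is underpowered (power < 0.80).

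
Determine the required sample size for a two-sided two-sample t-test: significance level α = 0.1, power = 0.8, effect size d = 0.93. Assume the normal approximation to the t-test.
n = 15 per group

Sample size formula (two-sample t-test, normal approximation):
n = 2 · ((z_{α/2} + z_β) / d)²

z_{α/2} = 1.645 (for α = 0.1, two-sided)
z_β = 0.842 (for power = 0.8)
d = 0.93

n = 2 · ((1.645 + 0.842) / 0.93)²
n = 2 · (2.674)²
n ≈ 14.30
Round up to the next whole number: n = 15 per group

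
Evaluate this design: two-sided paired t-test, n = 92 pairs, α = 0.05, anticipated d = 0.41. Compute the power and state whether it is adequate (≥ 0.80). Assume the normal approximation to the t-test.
Power ≈ 0.98; the study is adequately powered (power ≥ 0.80)

Power calculation (paired t-test, normal approximation):
z_β = d · √n - z_{α/2}
z_β = 0.41 · √92 - 1.960
z_β = 0.41 · 9.592 - 1.960
z_β = 1.973

Power = Φ(z_β) = Φ(1.973) ≈ 0.976

Effect size d = 0.41 is small by Cohen's convention (0.2/0.5/0.8).

Threshold: power ≥ 0.80 is conventionally adequate.
Power ≈ 0.98 → the study is adequately powered (power ≥ 0.80).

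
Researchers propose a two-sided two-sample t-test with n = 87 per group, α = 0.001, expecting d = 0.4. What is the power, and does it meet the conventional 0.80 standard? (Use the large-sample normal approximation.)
Power ≈ 0.26; the study is underpowered (power < 0.80)

Power calculation (two-sample t-test, normal approximation):
z_β = d · √(n/2) - z_{α/2}
z_β = 0.4 · √(87/2) - 3.291
z_β = 0.4 · 6.595 - 3.291
z_β = -0.652

Power = Φ(z_β) = Φ(-0.652) ≈ 0.257

Effect size d = 0.4 is small by Cohen's convention (0.2/0.5/0.8).

Threshold: power ≥ 0.80 is conventionally adequate.
Power ≈ 0.26 → the study is underpowered (power < 0.80).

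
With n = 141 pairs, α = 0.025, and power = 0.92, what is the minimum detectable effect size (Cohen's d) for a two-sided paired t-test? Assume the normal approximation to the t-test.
d ≈ 0.31

Minimum detectable effect (paired t-test, normal approximation):
d = (z_{α/2} + z_β) / √n
d = (2.241 + 1.405) / √141
d = 3.646 / 11.874
d ≈ 0.31

By Cohen's convention (0.2 small / 0.5 medium / 0.8 large): small effect.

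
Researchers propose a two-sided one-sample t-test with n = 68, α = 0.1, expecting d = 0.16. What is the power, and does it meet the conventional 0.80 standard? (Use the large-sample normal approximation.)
Power ≈ 0.37; the study is underpowered (power < 0.80)

Power calculation (one-sample t-test, normal approximation):
z_β = d · √n - z_{α/2}
z_β = 0.16 · √68 - 1.645
z_β = 0.16 · 8.246 - 1.645
z_β = -0.325

Power = Φ(z_β) = Φ(-0.325) ≈ 0.372

Effect size d = 0.16 is very small by Cohen's convention (0.2/0.5/0.8).

Threshold: power ≥ 0.80 is conventionally adequate.
Power ≈ 0.37 → the study is underpowered (power < 0.80).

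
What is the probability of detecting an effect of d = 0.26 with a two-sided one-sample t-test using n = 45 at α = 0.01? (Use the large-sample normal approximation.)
Power ≈ 0.20

Power calculation (one-sample t-test, normal approximation):
z_β = d · √n - z_{α/2}
z_β = 0.26 · √45 - 2.576
z_β = 0.26 · 6.708 - 2.576
z_β = -0.832

Power = Φ(z_β) = Φ(-0.832) ≈ 0.203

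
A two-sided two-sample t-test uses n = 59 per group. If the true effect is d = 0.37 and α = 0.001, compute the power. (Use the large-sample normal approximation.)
Power ≈ 0.10

Power calculation (two-sample t-test, normal approximation):
z_β = d · √(n/2) - z_{α/2}
z_β = 0.37 · √(59/2) - 3.291
z_β = 0.37 · 5.431 - 3.291
z_β = -1.281

Power = Φ(z_β) = Φ(-1.281) ≈ 0.100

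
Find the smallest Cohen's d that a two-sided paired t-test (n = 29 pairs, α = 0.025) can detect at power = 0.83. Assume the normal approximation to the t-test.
d ≈ 0.59

Minimum detectable effect (paired t-test, normal approximation):
d = (z_{α/2} + z_β) / √n
d = (2.241 + 0.954) / √29
d = 3.196 / 5.385
d ≈ 0.59

By Cohen's convention (0.2 small / 0.5 medium / 0.8 large): medium effect.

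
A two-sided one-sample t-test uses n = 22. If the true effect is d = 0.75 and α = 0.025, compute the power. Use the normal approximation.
Power ≈ 0.90

Power calculation (one-sample t-test, normal approximation):
z_β = d · √n - z_{α/2}
z_β = 0.75 · √22 - 2.241
z_β = 0.75 · 4.690 - 2.241
z_β = 1.276

Power = Φ(z_β) = Φ(1.276) ≈ 0.899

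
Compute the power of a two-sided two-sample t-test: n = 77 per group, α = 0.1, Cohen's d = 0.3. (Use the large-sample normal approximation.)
Power ≈ 0.59

Power calculation (two-sample t-test, normal approximation):
z_β = d · √(n/2) - z_{α/2}
z_β = 0.3 · √(77/2) - 1.645
z_β = 0.3 · 6.205 - 1.645
z_β = 0.217

Power = Φ(z_β) = Φ(0.217) ≈ 0.586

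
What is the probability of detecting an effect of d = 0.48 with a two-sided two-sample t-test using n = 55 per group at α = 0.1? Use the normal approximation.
Power ≈ 0.81

Power calculation (two-sample t-test, normal approximation):
z_β = d · √(n/2) - z_{α/2}
z_β = 0.48 · √(55/2) - 1.645
z_β = 0.48 · 5.244 - 1.645
z_β = 0.872

Power = Φ(z_β) = Φ(0.872) ≈ 0.808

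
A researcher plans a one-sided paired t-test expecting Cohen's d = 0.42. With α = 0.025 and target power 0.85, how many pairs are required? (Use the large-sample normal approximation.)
n = 51 pairs

Sample size formula (paired t-test, normal approximation):
n = ((z_α + z_β) / d)²

z_α = 1.960 (for α = 0.025, one-sided)
z_β = 1.036 (for power = 0.85)
d = 0.42

n = ((1.960 + 1.036) / 0.42)²
n = (7.133)²
n ≈ 50.88
Round up to the next whole number: n = 51 pairs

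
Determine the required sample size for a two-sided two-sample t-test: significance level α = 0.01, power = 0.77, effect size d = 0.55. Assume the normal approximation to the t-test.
n = 73 per group

Sample size formula (two-sample t-test, normal approximation):
n = 2 · ((z_{α/2} + z_β) / d)²

z_{α/2} = 2.576 (for α = 0.01, two-sided)
z_β = 0.739 (for power = 0.77)
d = 0.55

n = 2 · ((2.576 + 0.739) / 0.55)²
n = 2 · (6.027)²
n ≈ 72.65
Round up to the next whole number: n = 73 per group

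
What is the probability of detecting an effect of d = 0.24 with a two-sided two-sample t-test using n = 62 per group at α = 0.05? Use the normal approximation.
Power ≈ 0.27

Power calculation (two-sample t-test, normal approximation):
z_β = d · √(n/2) - z_{α/2}
z_β = 0.24 · √(62/2) - 1.960
z_β = 0.24 · 5.568 - 1.960
z_β = -0.624

Power = Φ(z_β) = Φ(-0.624) ≈ 0.266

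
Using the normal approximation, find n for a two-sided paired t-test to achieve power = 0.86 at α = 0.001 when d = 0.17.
n = 662 pairs

Sample size formula (paired t-test, normal approximation):
n = ((z_{α/2} + z_β) / d)²

z_{α/2} = 3.291 (for α = 0.001, two-sided)
z_β = 1.080 (for power = 0.86)
d = 0.17

n = ((3.291 + 1.080) / 0.17)²
n = (25.712)²
n ≈ 661.11
Round up to the next whole number: n = 662 pairs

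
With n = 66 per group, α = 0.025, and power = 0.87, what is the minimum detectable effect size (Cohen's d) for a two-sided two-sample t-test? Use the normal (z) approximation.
d ≈ 0.59

Minimum detectable effect (two-sample t-test, normal approximation):
d = (z_{α/2} + z_β) / √(n/2)
d = (2.241 + 1.126) / √(66/2)
d = 3.368 / 5.745
d ≈ 0.59

By Cohen's convention (0.2 small / 0.5 medium / 0.8 large): medium effect.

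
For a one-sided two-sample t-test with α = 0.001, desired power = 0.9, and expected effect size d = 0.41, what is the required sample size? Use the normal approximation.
n = 228 per group

Sample size formula (two-sample t-test, normal approximation):
n = 2 · ((z_α + z_β) / d)²

z_α = 3.090 (for α = 0.001, one-sided)
z_β = 1.282 (for power = 0.9)
d = 0.41

n = 2 · ((3.090 + 1.282) / 0.41)²
n = 2 · (10.663)²
n ≈ 227.40
Round up to the next whole number: n = 228 per group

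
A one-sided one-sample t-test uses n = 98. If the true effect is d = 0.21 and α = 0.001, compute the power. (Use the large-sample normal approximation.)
Power ≈ 0.16

Power calculation (one-sample t-test, normal approximation):
z_β = d · √n - z_α
z_β = 0.21 · √98 - 3.090
z_β = 0.21 · 9.899 - 3.090
z_β = -1.011

Power = Φ(z_β) = Φ(-1.011) ≈ 0.156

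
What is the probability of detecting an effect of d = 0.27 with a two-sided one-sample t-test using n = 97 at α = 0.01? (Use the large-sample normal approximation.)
Power ≈ 0.53

Power calculation (one-sample t-test, normal approximation):
z_β = d · √n - z_{α/2}
z_β = 0.27 · √97 - 2.576
z_β = 0.27 · 9.849 - 2.576
z_β = 0.083

Power = Φ(z_β) = Φ(0.083) ≈ 0.533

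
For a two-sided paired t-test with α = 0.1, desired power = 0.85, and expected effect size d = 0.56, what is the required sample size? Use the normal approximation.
n = 23 pairs

Sample size formula (paired t-test, normal approximation):
n = ((z_{α/2} + z_β) / d)²

z_{α/2} = 1.645 (for α = 0.1, two-sided)
z_β = 1.036 (for power = 0.85)
d = 0.56

n = ((1.645 + 1.036) / 0.56)²
n = (4.788)²
n ≈ 22.92
Round up to the next whole number: n = 23 pairs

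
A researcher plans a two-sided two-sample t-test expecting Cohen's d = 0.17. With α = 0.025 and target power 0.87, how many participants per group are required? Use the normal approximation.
n = 785 per group

Sample size formula (two-sample t-test, normal approximation):
n = 2 · ((z_{α/2} + z_β) / d)²

z_{α/2} = 2.241 (for α = 0.025, two-sided)
z_β = 1.126 (for power = 0.87)
d = 0.17

n = 2 · ((2.241 + 1.126) / 0.17)²
n = 2 · (19.806)²
n ≈ 784.56
Round up to the next whole number: n = 785 per group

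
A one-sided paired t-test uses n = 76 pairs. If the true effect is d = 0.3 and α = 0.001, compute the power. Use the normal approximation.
Power ≈ 0.32

Power calculation (paired t-test, normal approximation):
z_β = d · √n - z_α
z_β = 0.3 · √76 - 3.090
z_β = 0.3 · 8.718 - 3.090
z_β = -0.475

Power = Φ(z_β) = Φ(-0.475) ≈ 0.317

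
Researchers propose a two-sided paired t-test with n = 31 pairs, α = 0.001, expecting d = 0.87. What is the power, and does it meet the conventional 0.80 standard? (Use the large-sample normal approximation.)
Power ≈ 0.94; the study is adequately powered (power ≥ 0.80)

Power calculation (paired t-test, normal approximation):
z_β = d · √n - z_{α/2}
z_β = 0.87 · √31 - 3.291
z_β = 0.87 · 5.568 - 3.291
z_β = 1.553

Power = Φ(z_β) = Φ(1.553) ≈ 0.940

Effect size d = 0.87 is large by Cohen's convention (0.2/0.5/0.8).

Threshold: power ≥ 0.80 is conventionally adequate.
Power ≈ 0.94 → the study is adequately powered (power ≥ 0.80).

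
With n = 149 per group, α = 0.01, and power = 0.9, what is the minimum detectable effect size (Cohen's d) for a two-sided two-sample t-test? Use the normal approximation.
d ≈ 0.45

Minimum detectable effect (two-sample t-test, normal approximation):
d = (z_{α/2} + z_β) / √(n/2)
d = (2.576 + 1.282) / √(149/2)
d = 3.857 / 8.631
d ≈ 0.45

By Cohen's convention (0.2 small / 0.5 medium / 0.8 large): small effect.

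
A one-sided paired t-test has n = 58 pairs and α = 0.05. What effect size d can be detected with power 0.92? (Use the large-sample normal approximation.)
d ≈ 0.40

Minimum detectable effect (paired t-test, normal approximation):
d = (z_α + z_β) / √n
d = (1.645 + 1.405) / √58
d = 3.050 / 7.616
d ≈ 0.40

By Cohen's convention (0.2 small / 0.5 medium / 0.8 large): small effect.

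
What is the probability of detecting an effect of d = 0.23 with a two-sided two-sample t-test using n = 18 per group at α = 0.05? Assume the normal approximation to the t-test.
Power ≈ 0.10

Power calculation (two-sample t-test, normal approximation):
z_β = d · √(n/2) - z_{α/2}
z_β = 0.23 · √(18/2) - 1.960
z_β = 0.23 · 3.000 - 1.960
z_β = -1.270

Power = Φ(z_β) = Φ(-1.270) ≈ 0.102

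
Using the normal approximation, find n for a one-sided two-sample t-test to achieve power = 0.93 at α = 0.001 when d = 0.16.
n = 1629 per group

Sample size formula (two-sample t-test, normal approximation):
n = 2 · ((z_α + z_β) / d)²

z_α = 3.090 (for α = 0.001, one-sided)
z_β = 1.476 (for power = 0.93)
d = 0.16

n = 2 · ((3.090 + 1.476) / 0.16)²
n = 2 · (28.538)²
n ≈ 1628.83
Round up to the next whole number: n = 1629 per group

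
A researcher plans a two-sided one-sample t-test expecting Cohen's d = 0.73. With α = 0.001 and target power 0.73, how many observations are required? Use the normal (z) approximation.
n = 29

Sample size formula (one-sample t-test, normal approximation):
n = ((z_{α/2} + z_β) / d)²

z_{α/2} = 3.291 (for α = 0.001, two-sided)
z_β = 0.613 (for power = 0.73)
d = 0.73

n = ((3.291 + 0.613) / 0.73)²
n = (5.348)²
n ≈ 28.60
Round up to the next whole number: n = 29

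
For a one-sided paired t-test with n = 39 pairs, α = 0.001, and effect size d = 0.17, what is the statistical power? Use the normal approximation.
Power ≈ 0.02

Power calculation (paired t-test, normal approximation):
z_β = d · √n - z_α
z_β = 0.17 · √39 - 3.090
z_β = 0.17 · 6.245 - 3.090
z_β = -2.029

Power = Φ(z_β) = Φ(-2.029) ≈ 0.021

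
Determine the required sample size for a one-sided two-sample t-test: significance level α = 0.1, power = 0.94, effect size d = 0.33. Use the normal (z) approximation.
n = 148 per group

Sample size formula (two-sample t-test, normal approximation):
n = 2 · ((z_α + z_β) / d)²

z_α = 1.282 (for α = 0.1, one-sided)
z_β = 1.555 (for power = 0.94)
d = 0.33

n = 2 · ((1.282 + 1.555) / 0.33)²
n = 2 · (8.597)²
n ≈ 147.82
Round up to the next whole number: n = 148 per group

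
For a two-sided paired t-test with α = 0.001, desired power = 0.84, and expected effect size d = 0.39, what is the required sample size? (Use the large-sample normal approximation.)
n = 121 pairs

Sample size formula (paired t-test, normal approximation):
n = ((z_{α/2} + z_β) / d)²

z_{α/2} = 3.291 (for α = 0.001, two-sided)
z_β = 0.994 (for power = 0.84)
d = 0.39

n = ((3.291 + 0.994) / 0.39)²
n = (10.987)²
n ≈ 120.71
Round up to the next whole number: n = 121 pairs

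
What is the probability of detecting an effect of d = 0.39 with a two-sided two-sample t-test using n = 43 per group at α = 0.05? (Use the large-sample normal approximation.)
Power ≈ 0.44

Power calculation (two-sample t-test, normal approximation):
z_β = d · √(n/2) - z_{α/2}
z_β = 0.39 · √(43/2) - 1.960
z_β = 0.39 · 4.637 - 1.960
z_β = -0.152

Power = Φ(z_β) = Φ(-0.152) ≈ 0.440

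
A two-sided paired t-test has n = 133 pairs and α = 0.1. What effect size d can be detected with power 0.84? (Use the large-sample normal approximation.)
d ≈ 0.23

Minimum detectable effect (paired t-test, normal approximation):
d = (z_{α/2} + z_β) / √n
d = (1.645 + 0.994) / √133
d = 2.639 / 11.533
d ≈ 0.23

By Cohen's convention (0.2 small / 0.5 medium / 0.8 large): small effect.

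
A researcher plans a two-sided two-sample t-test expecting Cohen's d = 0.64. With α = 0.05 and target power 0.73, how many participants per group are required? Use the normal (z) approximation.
n = 33 per group

Sample size formula (two-sample t-test, normal approximation):
n = 2 · ((z_{α/2} + z_β) / d)²

z_{α/2} = 1.960 (for α = 0.05, two-sided)
z_β = 0.613 (for power = 0.73)
d = 0.64

n = 2 · ((1.960 + 0.613) / 0.64)²
n = 2 · (4.020)²
n ≈ 32.32
Round up to the next whole number: n = 33 per group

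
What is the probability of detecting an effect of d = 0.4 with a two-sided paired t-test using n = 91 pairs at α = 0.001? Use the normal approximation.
Power ≈ 0.70

Power calculation (paired t-test, normal approximation):
z_β = d · √n - z_{α/2}
z_β = 0.4 · √91 - 3.291
z_β = 0.4 · 9.539 - 3.291
z_β = 0.525

Power = Φ(z_β) = Φ(0.525) ≈ 0.700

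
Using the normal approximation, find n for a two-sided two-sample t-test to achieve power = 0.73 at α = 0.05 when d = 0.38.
n = 92 per group

Sample size formula (two-sample t-test, normal approximation):
n = 2 · ((z_{α/2} + z_β) / d)²

z_{α/2} = 1.960 (for α = 0.05, two-sided)
z_β = 0.613 (for power = 0.73)
d = 0.38

n = 2 · ((1.960 + 0.613) / 0.38)²
n = 2 · (6.771)²
n ≈ 91.69
Round up to the next whole number: n = 92 per group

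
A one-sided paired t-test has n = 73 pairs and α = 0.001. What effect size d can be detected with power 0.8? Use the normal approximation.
d ≈ 0.46

Minimum detectable effect (paired t-test, normal approximation):
d = (z_α + z_β) / √n
d = (3.090 + 0.842) / √73
d = 3.932 / 8.544
d ≈ 0.46

By Cohen's convention (0.2 small / 0.5 medium / 0.8 large): small effect.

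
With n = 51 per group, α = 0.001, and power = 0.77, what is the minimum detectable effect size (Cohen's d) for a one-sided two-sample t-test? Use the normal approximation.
d ≈ 0.76

Minimum detectable effect (two-sample t-test, normal approximation):
d = (z_α + z_β) / √(n/2)
d = (3.090 + 0.739) / √(51/2)
d = 3.829 / 5.050
d ≈ 0.76

By Cohen's convention (0.2 small / 0.5 medium / 0.8 large): medium effect.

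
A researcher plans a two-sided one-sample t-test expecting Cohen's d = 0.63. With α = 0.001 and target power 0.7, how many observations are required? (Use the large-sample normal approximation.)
n = 37

Sample size formula (one-sample t-test, normal approximation):
n = ((z_{α/2} + z_β) / d)²

z_{α/2} = 3.291 (for α = 0.001, two-sided)
z_β = 0.524 (for power = 0.7)
d = 0.63

n = ((3.291 + 0.524) / 0.63)²
n = (6.056)²
n ≈ 36.68
Round up to the next whole number: n = 37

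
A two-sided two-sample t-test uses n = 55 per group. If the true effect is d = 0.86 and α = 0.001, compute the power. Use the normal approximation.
Power ≈ 0.89

Power calculation (two-sample t-test, normal approximation):
z_β = d · √(n/2) - z_{α/2}
z_β = 0.86 · √(55/2) - 3.291
z_β = 0.86 · 5.244 - 3.291
z_β = 1.219

Power = Φ(z_β) = Φ(1.219) ≈ 0.889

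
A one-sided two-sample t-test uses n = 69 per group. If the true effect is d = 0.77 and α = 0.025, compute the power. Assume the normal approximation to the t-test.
Power ≈ 0.99

Power calculation (two-sample t-test, normal approximation):
z_β = d · √(n/2) - z_α
z_β = 0.77 · √(69/2) - 1.960
z_β = 0.77 · 5.874 - 1.960
z_β = 2.563

Power = Φ(z_β) = Φ(2.563) ≈ 0.995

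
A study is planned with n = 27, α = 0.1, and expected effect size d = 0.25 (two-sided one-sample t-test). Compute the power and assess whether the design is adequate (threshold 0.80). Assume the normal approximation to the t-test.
Power ≈ 0.36; the study is underpowered (power < 0.80)

Power calculation (one-sample t-test, normal approximation):
z_β = d · √n - z_{α/2}
z_β = 0.25 · √27 - 1.645
z_β = 0.25 · 5.196 - 1.645
z_β = -0.346

Power = Φ(z_β) = Φ(-0.346) ≈ 0.365

Effect size d = 0.25 is small by Cohen's convention (0.2/0.5/0.8).

Threshold: power ≥ 0.80 is conventionally adequate.
Power ≈ 0.36 → the study is underpowered (power < 0.80).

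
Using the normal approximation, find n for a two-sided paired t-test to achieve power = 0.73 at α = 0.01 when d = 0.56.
n = 33 pairs

Sample size formula (paired t-test, normal approximation):
n = ((z_{α/2} + z_β) / d)²

z_{α/2} = 2.576 (for α = 0.01, two-sided)
z_β = 0.613 (for power = 0.73)
d = 0.56

n = ((2.576 + 0.613) / 0.56)²
n = (5.695)²
n ≈ 32.43
Round up to the next whole number: n = 33 pairs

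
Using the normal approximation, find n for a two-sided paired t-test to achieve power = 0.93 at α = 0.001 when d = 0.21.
n = 516 pairs

Sample size formula (paired t-test, normal approximation):
n = ((z_{α/2} + z_β) / d)²

z_{α/2} = 3.291 (for α = 0.001, two-sided)
z_β = 1.476 (for power = 0.93)
d = 0.21

n = ((3.291 + 1.476) / 0.21)²
n = (22.700)²
n ≈ 515.29
Round up to the next whole number: n = 516 pairs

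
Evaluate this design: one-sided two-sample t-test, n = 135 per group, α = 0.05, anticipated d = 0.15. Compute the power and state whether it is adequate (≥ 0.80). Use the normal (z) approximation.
Power ≈ 0.34; the study is underpowered (power < 0.80)

Power calculation (two-sample t-test, normal approximation):
z_β = d · √(n/2) - z_α
z_β = 0.15 · √(135/2) - 1.645
z_β = 0.15 · 8.216 - 1.645
z_β = -0.412

Power = Φ(z_β) = Φ(-0.412) ≈ 0.340

Effect size d = 0.15 is very small by Cohen's convention (0.2/0.5/0.8).

Threshold: power ≥ 0.80 is conventionally adequate.
Power ≈ 0.34 → the study is underpowered (power < 0.80).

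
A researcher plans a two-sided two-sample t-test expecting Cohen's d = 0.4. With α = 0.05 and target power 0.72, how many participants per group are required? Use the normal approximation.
n = 81 per group

Sample size formula (two-sample t-test, normal approximation):
n = 2 · ((z_{α/2} + z_β) / d)²

z_{α/2} = 1.960 (for α = 0.05, two-sided)
z_β = 0.583 (for power = 0.72)
d = 0.4

n = 2 · ((1.960 + 0.583) / 0.4)²
n = 2 · (6.358)²
n ≈ 80.85
Round up to the next whole number: n = 81 per group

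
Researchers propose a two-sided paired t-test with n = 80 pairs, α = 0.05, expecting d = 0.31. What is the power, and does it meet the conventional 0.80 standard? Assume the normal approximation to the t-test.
Power ≈ 0.79; the study is underpowered (power < 0.80)

Power calculation (paired t-test, normal approximation):
z_β = d · √n - z_{α/2}
z_β = 0.31 · √80 - 1.960
z_β = 0.31 · 8.944 - 1.960
z_β = 0.813

Power = Φ(z_β) = Φ(0.813) ≈ 0.792

Effect size d = 0.31 is small by Cohen's convention (0.2/0.5/0.8).

Threshold: power ≥ 0.80 is conventionally adequate.
Power ≈ 0.79 → the study is underpowered (power < 0.80).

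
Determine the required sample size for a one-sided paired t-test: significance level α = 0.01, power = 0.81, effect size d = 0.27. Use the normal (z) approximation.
n = 141 pairs

Sample size formula (paired t-test, normal approximation):
n = ((z_α + z_β) / d)²

z_α = 2.326 (for α = 0.01, one-sided)
z_β = 0.878 (for power = 0.81)
d = 0.27

n = ((2.326 + 0.878) / 0.27)²
n = (11.867)²
n ≈ 140.83
Round up to the next whole number: n = 141 pairs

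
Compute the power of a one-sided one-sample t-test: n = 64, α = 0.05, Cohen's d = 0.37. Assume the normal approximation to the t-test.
Power ≈ 0.91

Power calculation (one-sample t-test, normal approximation):
z_β = d · √n - z_α
z_β = 0.37 · √64 - 1.645
z_β = 0.37 · 8.000 - 1.645
z_β = 1.315

Power = Φ(z_β) = Φ(1.315) ≈ 0.906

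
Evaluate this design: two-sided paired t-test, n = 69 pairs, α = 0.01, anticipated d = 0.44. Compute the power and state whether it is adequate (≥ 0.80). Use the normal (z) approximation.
Power ≈ 0.86; the study is adequately powered (power ≥ 0.80)

Power calculation (paired t-test, normal approximation):
z_β = d · √n - z_{α/2}
z_β = 0.44 · √69 - 2.576
z_β = 0.44 · 8.307 - 2.576
z_β = 1.079

Power = Φ(z_β) = Φ(1.079) ≈ 0.860

Effect size d = 0.44 is small by Cohen's convention (0.2/0.5/0.8).

Threshold: power ≥ 0.80 is conventionally adequate.
Power ≈ 0.86 → the study is adequately powered (power ≥ 0.80).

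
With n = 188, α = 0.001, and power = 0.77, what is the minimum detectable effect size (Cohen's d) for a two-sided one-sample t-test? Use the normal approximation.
d ≈ 0.29

Minimum detectable effect (one-sample t-test, normal approximation):
d = (z_{α/2} + z_β) / √n
d = (3.291 + 0.739) / √188
d = 4.029 / 13.711
d ≈ 0.29

By Cohen's convention (0.2 small / 0.5 medium / 0.8 large): small effect.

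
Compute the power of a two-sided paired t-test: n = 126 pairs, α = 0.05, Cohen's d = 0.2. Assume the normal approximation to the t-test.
Power ≈ 0.61

Power calculation (paired t-test, normal approximation):
z_β = d · √n - z_{α/2}
z_β = 0.2 · √126 - 1.960
z_β = 0.2 · 11.225 - 1.960
z_β = 0.285

Power = Φ(z_β) = Φ(0.285) ≈ 0.612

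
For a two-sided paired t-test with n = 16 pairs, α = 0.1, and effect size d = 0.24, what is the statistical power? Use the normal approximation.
Power ≈ 0.25

Power calculation (paired t-test, normal approximation):
z_β = d · √n - z_{α/2}
z_β = 0.24 · √16 - 1.645
z_β = 0.24 · 4.000 - 1.645
z_β = -0.685

Power = Φ(z_β) = Φ(-0.685) ≈ 0.247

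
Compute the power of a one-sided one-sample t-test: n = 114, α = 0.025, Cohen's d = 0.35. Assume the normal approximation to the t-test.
Power ≈ 0.96

Power calculation (one-sample t-test, normal approximation):
z_β = d · √n - z_α
z_β = 0.35 · √114 - 1.960
z_β = 0.35 · 10.677 - 1.960
z_β = 1.777

Power = Φ(z_β) = Φ(1.777) ≈ 0.962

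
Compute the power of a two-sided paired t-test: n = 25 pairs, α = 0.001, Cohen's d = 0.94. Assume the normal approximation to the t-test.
Power ≈ 0.92

Power calculation (paired t-test, normal approximation):
z_β = d · √n - z_{α/2}
z_β = 0.94 · √25 - 3.291
z_β = 0.94 · 5.000 - 3.291
z_β = 1.409

Power = Φ(z_β) = Φ(1.409) ≈ 0.921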